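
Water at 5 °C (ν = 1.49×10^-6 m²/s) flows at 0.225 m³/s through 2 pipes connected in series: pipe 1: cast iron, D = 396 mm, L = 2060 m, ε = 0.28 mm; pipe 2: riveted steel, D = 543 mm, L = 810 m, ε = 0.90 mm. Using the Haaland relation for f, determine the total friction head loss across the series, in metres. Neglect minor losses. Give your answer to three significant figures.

Pipe 1: V = 1.827 m/s, Re = 4.86×10^5, ε/D = 7.07×10^-4, f = 0.01880, h_1 = f(L/D)V²/2g = 16.63 m
Pipe 2: V = 0.9716 m/s, Re = 3.54×10^5, ε/D = 0.00166, f = 0.02285, h_2 = f(L/D)V²/2g = 1.640 m
Series → Q common, losses add: H = Σh = 18.27 m

H ≈ 18.3 m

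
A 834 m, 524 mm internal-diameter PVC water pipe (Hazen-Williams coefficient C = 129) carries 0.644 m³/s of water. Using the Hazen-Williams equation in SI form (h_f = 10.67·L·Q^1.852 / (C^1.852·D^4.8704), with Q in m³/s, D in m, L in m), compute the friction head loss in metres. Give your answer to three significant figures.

h_f = 10.67·834·0.644^1.852 / (129^1.852·0.524^4.8704) = 11.31 m

h_f ≈ 11.3 m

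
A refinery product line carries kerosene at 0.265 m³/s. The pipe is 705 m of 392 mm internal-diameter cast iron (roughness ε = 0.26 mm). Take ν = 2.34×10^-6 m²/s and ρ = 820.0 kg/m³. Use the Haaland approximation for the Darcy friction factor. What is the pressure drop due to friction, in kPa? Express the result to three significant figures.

Δp ≈ 66.7 kPa

V = 4Q/(πD²) = 4·0.265/(π·0.392²) = 2.196 m/s
Re = VD/ν = 2.196·0.392/2.34×10^-6 = 3.68×10^5 → turbulent
ε/D = 0.26/392 = 6.63×10^-4
Haaland: f = 0.01877
h_f = f(L/D)V²/(2g) = 0.01877·(705/0.392)·2.196²/(2·9.81) = 8.297 m
Δp = ρg·h_f = 820.0·9.81·8.297 = 66.74 kPa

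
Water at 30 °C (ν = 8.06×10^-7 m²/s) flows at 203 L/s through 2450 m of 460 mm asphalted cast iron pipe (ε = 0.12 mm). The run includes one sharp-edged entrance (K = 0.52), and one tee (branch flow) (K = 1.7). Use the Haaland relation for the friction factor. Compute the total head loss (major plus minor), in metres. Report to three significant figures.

H_L ≈ 6.45 m

V = 4Q/(πD²) = 1.221 m/s; V²/2g = 0.07605 m
Re = 6.97×10^5, ε/D = 2.61×10^-4 → f = 0.01550 (Haaland)
Major: h_f = f(L/D)·V²/2g = 0.01550·5326·0.07605 = 6.280 m
Minor: ΣK = 2.22; h_m = ΣK·V²/2g = 0.1688 m
Total H_L = 6.280 + 0.1688 = 6.448 m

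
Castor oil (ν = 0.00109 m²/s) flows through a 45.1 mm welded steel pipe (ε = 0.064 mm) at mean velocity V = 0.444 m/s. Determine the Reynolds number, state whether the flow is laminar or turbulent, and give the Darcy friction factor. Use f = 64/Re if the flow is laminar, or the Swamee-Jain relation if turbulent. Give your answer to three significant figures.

Re ≈ 18.4; laminar; f = 64/Re ≈ 3.48

Re = VD/ν = 0.4440·0.0451/0.00109 = 18.4
Re < 2300 → laminar → f = 64/Re = 3.484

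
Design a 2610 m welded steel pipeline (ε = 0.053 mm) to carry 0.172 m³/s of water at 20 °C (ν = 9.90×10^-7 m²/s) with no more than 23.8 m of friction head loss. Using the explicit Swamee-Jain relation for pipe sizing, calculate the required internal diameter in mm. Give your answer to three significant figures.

D ≈ 335 mm

Swamee-Jain (Type III): D = 0.66·[ε^1.25·(LQ²/(gh_f))^4.75 + ν·Q^9.4·(L/(gh_f))^5.2]^0.04
LQ²/(gh_f) = 0.3307; L/(gh_f) = 11.18
Term 1 = ε^1.25·(…)^4.75 = 2.36×10^-8; Term 2 = ν·Q^9.4·(…)^5.2 = 1.82×10^-8
D = 0.66·(2.36×10^-8 + 1.82×10^-8)^0.04 = 0.3345 m = 335 mm
Check: V = 1.96 m/s, Re = 6.61×10^5, f = 0.01473, h_f = 22.4 m ≈ 23.8 m ✓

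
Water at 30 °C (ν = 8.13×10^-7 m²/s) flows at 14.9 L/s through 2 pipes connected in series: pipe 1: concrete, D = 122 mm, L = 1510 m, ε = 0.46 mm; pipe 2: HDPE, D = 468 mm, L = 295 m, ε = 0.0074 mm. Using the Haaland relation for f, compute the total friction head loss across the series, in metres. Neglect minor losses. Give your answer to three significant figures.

H ≈ 29.2 m

Pipe 1: V = 1.275 m/s, Re = 1.91×10^5, ε/D = 0.00377, f = 0.02853, h_1 = f(L/D)V²/2g = 29.24 m
Pipe 2: V = 0.08662 m/s, Re = 4.99×10^4, ε/D = 1.58×10^-5, f = 0.02076, h_2 = f(L/D)V²/2g = 0.005005 m
Series → Q common, losses add: H = Σh = 29.24 m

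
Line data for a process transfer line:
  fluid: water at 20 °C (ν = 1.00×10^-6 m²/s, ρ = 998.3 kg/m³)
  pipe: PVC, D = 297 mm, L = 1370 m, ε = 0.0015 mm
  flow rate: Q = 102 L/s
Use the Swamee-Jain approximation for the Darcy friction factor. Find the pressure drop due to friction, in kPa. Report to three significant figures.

Δp ≈ 67.3 kPa

V = 4Q/(πD²) = 4·0.102/(π·0.297²) = 1.472 m/s
Re = VD/ν = 1.472·0.297/1.00×10^-6 = 4.37×10^5 → turbulent
ε/D = 0.0015/297 = 5.05×10^-6
Swamee-Jain: f = 0.01349
h_f = f(L/D)V²/(2g) = 0.01349·(1370/0.297)·1.472²/(2·9.81) = 6.873 m
Δp = ρg·h_f = 998.3·9.81·6.873 = 67.31 kPa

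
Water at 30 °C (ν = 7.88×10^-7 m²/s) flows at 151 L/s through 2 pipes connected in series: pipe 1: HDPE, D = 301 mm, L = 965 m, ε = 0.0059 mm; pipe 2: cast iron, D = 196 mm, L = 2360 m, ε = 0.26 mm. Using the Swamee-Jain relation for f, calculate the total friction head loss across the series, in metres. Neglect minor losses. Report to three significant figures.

Pipe 1: V = 2.122 m/s, Re = 8.11×10^5, ε/D = 1.96×10^-5, f = 0.01244, h_1 = f(L/D)V²/2g = 9.154 m
Pipe 2: V = 5.005 m/s, Re = 1.24×10^6, ε/D = 0.00133, f = 0.02133, h_2 = f(L/D)V²/2g = 327.9 m
Series → Q common, losses add: H = Σh = 337.1 m

H ≈ 337 m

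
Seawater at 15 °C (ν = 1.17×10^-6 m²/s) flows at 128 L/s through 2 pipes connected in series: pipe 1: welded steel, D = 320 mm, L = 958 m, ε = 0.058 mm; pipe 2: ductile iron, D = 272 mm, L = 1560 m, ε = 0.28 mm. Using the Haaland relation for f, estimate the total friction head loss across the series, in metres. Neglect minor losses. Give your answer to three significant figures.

Pipe 1: V = 1.592 m/s, Re = 4.35×10^5, ε/D = 1.81×10^-4, f = 0.01530, h_1 = f(L/D)V²/2g = 5.915 m
Pipe 2: V = 2.203 m/s, Re = 5.12×10^5, ε/D = 0.00103, f = 0.02031, h_2 = f(L/D)V²/2g = 28.82 m
Series → Q common, losses add: H = Σh = 34.73 m

H ≈ 34.7 m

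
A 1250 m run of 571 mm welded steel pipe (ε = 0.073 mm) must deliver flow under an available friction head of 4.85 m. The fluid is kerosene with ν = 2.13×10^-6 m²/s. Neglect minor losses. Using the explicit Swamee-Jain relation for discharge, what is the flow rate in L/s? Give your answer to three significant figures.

Swamee-Jain (Type II): Q = -0.965·√(gD⁵h_f/L)·ln[ε/(3.7D) + √(3.17ν²L/(gD³h_f))]
√(gD⁵h_f/L) = √(9.81·0.571⁵·4.85/1250) = 0.04807
ε/(3.7D) = 3.46×10^-5; √(3.17ν²L/(gD³h_f)) = 4.51×10^-5
Q = -0.965·0.04807·ln(7.960×10^-5) = 0.4378 m³/s
Check: V = 1.71 m/s, Re = 4.58×10^5, f = 0.01492, h_f = 4.87 m ≈ 4.85 m ✓

Q ≈ 438 L/s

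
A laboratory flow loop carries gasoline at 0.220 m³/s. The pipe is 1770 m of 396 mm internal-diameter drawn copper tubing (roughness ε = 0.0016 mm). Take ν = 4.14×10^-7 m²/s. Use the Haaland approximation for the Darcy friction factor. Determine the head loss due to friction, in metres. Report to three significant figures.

V = 4Q/(πD²) = 4·0.220/(π·0.396²) = 1.786 m/s
Re = VD/ν = 1.786·0.396/4.14×10^-7 = 1.71×10^6 → turbulent
ε/D = 0.0016/396 = 4.04×10^-6
Haaland: f = 0.01071
h_f = f(L/D)V²/(2g) = 0.01071·(1770/0.396)·1.786²/(2·9.81) = 7.784 m

h_f ≈ 7.78 m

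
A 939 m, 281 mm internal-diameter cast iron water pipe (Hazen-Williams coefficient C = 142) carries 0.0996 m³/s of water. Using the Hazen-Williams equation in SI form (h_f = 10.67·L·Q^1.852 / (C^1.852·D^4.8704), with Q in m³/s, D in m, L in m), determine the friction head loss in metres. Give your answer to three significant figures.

h_f ≈ 6.99 m

h_f = 10.67·939·0.0996^1.852 / (142^1.852·0.281^4.8704) = 6.992 m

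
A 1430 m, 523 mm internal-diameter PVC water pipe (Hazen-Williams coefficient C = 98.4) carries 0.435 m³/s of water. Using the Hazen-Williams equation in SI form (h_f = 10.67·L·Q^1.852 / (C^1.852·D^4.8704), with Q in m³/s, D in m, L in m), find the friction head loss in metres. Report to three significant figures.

h_f ≈ 15.6 m

h_f = 10.67·1430·0.435^1.852 / (98.4^1.852·0.523^4.8704) = 15.63 m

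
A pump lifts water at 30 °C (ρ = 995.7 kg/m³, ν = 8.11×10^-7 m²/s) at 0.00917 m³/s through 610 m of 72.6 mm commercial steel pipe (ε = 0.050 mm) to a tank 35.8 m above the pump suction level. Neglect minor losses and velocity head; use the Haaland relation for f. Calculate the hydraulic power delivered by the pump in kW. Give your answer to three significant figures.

V = 4Q/(πD²) = 2.215 m/s; Re = 1.98×10^5; ε/D = 6.89×10^-4; f = 0.01958
h_f = f(L/D)V²/2g = 41.15 m
Total head H = z + h_f = 35.8 + 41.15 = 76.95 m
P_hyd = ρgQH = 995.7·9.81·0.00917·76.95 = 6.893 kW

P_hyd ≈ 6.89 kW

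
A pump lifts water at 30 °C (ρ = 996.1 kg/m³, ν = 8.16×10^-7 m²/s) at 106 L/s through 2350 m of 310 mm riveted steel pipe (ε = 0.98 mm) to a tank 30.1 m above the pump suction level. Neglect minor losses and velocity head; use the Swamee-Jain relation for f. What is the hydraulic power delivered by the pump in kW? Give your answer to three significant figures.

V = 4Q/(πD²) = 1.404 m/s; Re = 5.34×10^5; ε/D = 0.00316; f = 0.02690
h_f = f(L/D)V²/2g = 20.50 m
Total head H = z + h_f = 30.1 + 20.50 = 50.60 m
P_hyd = ρgQH = 996.1·9.81·0.106·50.60 = 52.41 kW

P_hyd ≈ 52.4 kW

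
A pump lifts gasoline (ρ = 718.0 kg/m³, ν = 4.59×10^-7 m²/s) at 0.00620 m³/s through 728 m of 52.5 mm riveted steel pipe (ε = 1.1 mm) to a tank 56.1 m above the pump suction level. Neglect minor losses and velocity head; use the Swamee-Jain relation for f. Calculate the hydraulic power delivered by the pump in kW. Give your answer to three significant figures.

V = 4Q/(πD²) = 2.864 m/s; Re = 3.28×10^5; ε/D = 0.0210; f = 0.04973
h_f = f(L/D)V²/2g = 288.3 m
Total head H = z + h_f = 56.1 + 288.3 = 344.4 m
P_hyd = ρgQH = 718.0·9.81·0.00620·344.4 = 15.04 kW

P_hyd ≈ 15.0 kW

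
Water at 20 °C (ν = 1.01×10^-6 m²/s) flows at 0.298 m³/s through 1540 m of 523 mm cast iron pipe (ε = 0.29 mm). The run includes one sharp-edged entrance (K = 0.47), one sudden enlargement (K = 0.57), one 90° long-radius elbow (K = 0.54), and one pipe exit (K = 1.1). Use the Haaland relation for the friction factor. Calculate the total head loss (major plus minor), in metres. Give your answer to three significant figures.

V = 4Q/(πD²) = 1.387 m/s; V²/2g = 0.09807 m
Re = 7.18×10^5, ε/D = 5.54×10^-4 → f = 0.01769 (Haaland)
Major: h_f = f(L/D)·V²/2g = 0.01769·2945·0.09807 = 5.108 m
Minor: ΣK = 2.68; h_m = ΣK·V²/2g = 0.2628 m
Total H_L = 5.108 + 0.2628 = 5.371 m

H_L ≈ 5.37 m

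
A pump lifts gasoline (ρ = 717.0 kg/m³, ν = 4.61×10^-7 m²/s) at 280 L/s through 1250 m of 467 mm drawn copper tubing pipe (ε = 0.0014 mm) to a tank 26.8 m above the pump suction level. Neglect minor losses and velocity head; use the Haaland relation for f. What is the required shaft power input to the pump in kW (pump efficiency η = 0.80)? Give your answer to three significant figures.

V = 4Q/(πD²) = 1.635 m/s; Re = 1.66×10^6; ε/D = 3.00×10^-6; f = 0.01073
h_f = f(L/D)V²/2g = 3.913 m
Total head H = z + h_f = 26.8 + 3.913 = 30.71 m
P_hyd = ρgQH = 717.0·9.81·0.280·30.71 = 60.49 kW
P_shaft = P_hyd/η = 60.49/0.80 = 75.61 kW

P_shaft ≈ 75.6 kW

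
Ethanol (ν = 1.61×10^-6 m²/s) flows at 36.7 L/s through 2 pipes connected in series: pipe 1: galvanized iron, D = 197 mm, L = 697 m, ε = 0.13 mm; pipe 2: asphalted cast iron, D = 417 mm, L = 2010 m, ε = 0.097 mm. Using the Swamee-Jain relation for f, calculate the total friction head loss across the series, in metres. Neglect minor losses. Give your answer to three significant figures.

H ≈ 5.66 m

Pipe 1: V = 1.204 m/s, Re = 1.47×10^5, ε/D = 6.60×10^-4, f = 0.02025, h_1 = f(L/D)V²/2g = 5.294 m
Pipe 2: V = 0.2687 m/s, Re = 6.96×10^4, ε/D = 2.33×10^-4, f = 0.02038, h_2 = f(L/D)V²/2g = 0.3615 m
Series → Q common, losses add: H = Σh = 5.655 m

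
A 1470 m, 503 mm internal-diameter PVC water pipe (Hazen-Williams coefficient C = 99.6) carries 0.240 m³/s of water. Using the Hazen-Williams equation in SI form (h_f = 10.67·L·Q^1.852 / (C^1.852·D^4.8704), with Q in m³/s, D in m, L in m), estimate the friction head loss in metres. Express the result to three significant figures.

h_f = 10.67·1470·0.240^1.852 / (99.6^1.852·0.503^4.8704) = 6.315 m

h_f ≈ 6.31 m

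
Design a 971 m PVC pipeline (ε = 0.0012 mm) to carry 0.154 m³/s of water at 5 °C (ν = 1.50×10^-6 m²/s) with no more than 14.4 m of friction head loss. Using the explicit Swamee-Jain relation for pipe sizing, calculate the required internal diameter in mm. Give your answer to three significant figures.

D ≈ 285 mm

Swamee-Jain (Type III): D = 0.66·[ε^1.25·(LQ²/(gh_f))^4.75 + ν·Q^9.4·(L/(gh_f))^5.2]^0.04
LQ²/(gh_f) = 0.1630; L/(gh_f) = 6.874
Term 1 = ε^1.25·(…)^4.75 = 7.20×10^-12; Term 2 = ν·Q^9.4·(…)^5.2 = 7.80×10^-10
D = 0.66·(7.20×10^-12 + 7.80×10^-10)^0.04 = 0.2854 m = 285 mm
Check: V = 2.41 m/s, Re = 4.58×10^5, f = 0.01336, h_f = 13.4 m ≈ 14.4 m ✓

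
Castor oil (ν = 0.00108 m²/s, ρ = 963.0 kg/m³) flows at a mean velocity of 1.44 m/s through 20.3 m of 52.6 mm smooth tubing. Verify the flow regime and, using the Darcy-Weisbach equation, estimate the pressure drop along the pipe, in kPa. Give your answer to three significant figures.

Re = VD/ν = 1.44·0.05260/0.00108 = 70.1 → laminar (Re < 2300)
f = 64/Re = 0.9125
h_f = f(L/D)V²/(2g) = 0.9125·(20.3/0.05260)·1.44²/(2·9.81) = 37.22 m
Δp = ρg·h_f = 963.0·9.81·37.22 = 351.6 kPa

Δp ≈ 352 kPa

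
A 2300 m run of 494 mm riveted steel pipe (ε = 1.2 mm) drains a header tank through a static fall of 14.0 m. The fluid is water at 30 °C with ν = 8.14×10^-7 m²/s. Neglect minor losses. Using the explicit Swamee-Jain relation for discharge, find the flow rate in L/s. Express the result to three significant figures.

Q ≈ 295 L/s

Swamee-Jain (Type II): Q = -0.965·√(gD⁵h_f/L)·ln[ε/(3.7D) + √(3.17ν²L/(gD³h_f))]
√(gD⁵h_f/L) = √(9.81·0.494⁵·14.0/2300) = 0.04191
ε/(3.7D) = 6.57×10^-4; √(3.17ν²L/(gD³h_f)) = 1.71×10^-5
Q = -0.965·0.04191·ln(6.736×10^-4) = 0.2954 m³/s
Check: V = 1.54 m/s, Re = 9.35×10^5, f = 0.02493, h_f = 14.0 m ≈ 14.0 m ✓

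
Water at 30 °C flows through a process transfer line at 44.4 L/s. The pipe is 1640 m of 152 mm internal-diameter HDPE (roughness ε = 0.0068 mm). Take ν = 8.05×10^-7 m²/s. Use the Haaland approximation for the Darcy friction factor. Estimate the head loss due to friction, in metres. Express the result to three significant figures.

h_f ≈ 45.3 m

V = 4Q/(πD²) = 4·0.0444/(π·0.152²) = 2.447 m/s
Re = VD/ν = 2.447·0.152/8.05×10^-7 = 4.62×10^5 → turbulent
ε/D = 0.0068/152 = 4.47×10^-5
Haaland: f = 0.01377
h_f = f(L/D)V²/(2g) = 0.01377·(1640/0.152)·2.447²/(2·9.81) = 45.33 m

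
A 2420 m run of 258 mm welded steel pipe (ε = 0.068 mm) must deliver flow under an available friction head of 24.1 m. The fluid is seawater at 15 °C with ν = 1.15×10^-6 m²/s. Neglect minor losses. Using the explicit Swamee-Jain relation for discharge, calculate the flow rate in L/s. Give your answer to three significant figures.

Q ≈ 92.0 L/s

Swamee-Jain (Type II): Q = -0.965·√(gD⁵h_f/L)·ln[ε/(3.7D) + √(3.17ν²L/(gD³h_f))]
√(gD⁵h_f/L) = √(9.81·0.258⁵·24.1/2420) = 0.01057
ε/(3.7D) = 7.12×10^-5; √(3.17ν²L/(gD³h_f)) = 5.00×10^-5
Q = -0.965·0.01057·ln(1.212×10^-4) = 0.09196 m³/s
Check: V = 1.76 m/s, Re = 3.95×10^5, f = 0.01638, h_f = 24.2 m ≈ 24.1 m ✓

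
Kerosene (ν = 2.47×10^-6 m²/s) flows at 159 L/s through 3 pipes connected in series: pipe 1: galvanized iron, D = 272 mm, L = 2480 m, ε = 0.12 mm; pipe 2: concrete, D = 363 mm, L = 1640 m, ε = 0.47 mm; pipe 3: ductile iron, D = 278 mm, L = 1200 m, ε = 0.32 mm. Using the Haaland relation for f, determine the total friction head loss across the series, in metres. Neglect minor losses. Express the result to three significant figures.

Pipe 1: V = 2.736 m/s, Re = 3.01×10^5, ε/D = 4.41×10^-4, f = 0.01772, h_1 = f(L/D)V²/2g = 61.65 m
Pipe 2: V = 1.536 m/s, Re = 2.26×10^5, ε/D = 0.00129, f = 0.02191, h_2 = f(L/D)V²/2g = 11.91 m
Pipe 3: V = 2.619 m/s, Re = 2.95×10^5, ε/D = 0.00115, f = 0.02115, h_3 = f(L/D)V²/2g = 31.93 m
Series → Q common, losses add: H = Σh = 105.5 m

H ≈ 105 m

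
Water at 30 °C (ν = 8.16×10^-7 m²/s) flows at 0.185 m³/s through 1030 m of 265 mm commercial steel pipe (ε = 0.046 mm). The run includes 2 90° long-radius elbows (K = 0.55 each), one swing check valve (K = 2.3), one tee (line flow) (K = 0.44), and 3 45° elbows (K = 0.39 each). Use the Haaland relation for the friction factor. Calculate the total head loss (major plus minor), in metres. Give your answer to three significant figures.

V = 4Q/(πD²) = 3.354 m/s; V²/2g = 0.5734 m
Re = 1.09×10^6, ε/D = 1.74×10^-4 → f = 0.01423 (Haaland)
Major: h_f = f(L/D)·V²/2g = 0.01423·3887·0.5734 = 31.71 m
Minor: ΣK = 5.01; h_m = ΣK·V²/2g = 2.873 m
Total H_L = 31.71 + 2.873 = 34.59 m

H_L ≈ 34.6 m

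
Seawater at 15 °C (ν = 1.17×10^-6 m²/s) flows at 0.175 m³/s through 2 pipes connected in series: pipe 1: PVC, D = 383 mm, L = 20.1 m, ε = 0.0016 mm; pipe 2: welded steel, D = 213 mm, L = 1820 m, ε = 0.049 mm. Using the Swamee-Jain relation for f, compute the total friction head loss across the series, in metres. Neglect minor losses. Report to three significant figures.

H ≈ 160 m

Pipe 1: V = 1.519 m/s, Re = 4.97×10^5, ε/D = 4.18×10^-6, f = 0.01317, h_1 = f(L/D)V²/2g = 0.08129 m
Pipe 2: V = 4.911 m/s, Re = 8.94×10^5, ε/D = 2.30×10^-4, f = 0.01518, h_2 = f(L/D)V²/2g = 159.5 m
Series → Q common, losses add: H = Σh = 159.5 m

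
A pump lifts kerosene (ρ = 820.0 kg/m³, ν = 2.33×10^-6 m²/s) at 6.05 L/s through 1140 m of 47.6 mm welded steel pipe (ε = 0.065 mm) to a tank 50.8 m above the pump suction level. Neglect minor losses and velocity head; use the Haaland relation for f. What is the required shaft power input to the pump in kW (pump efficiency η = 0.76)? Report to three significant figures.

P_shaft ≈ 24.8 kW

V = 4Q/(πD²) = 3.400 m/s; Re = 6.95×10^4; ε/D = 0.00137; f = 0.02388
h_f = f(L/D)V²/2g = 336.9 m
Total head H = z + h_f = 50.8 + 336.9 = 387.7 m
P_hyd = ρgQH = 820.0·9.81·0.00605·387.7 = 18.87 kW
P_shaft = P_hyd/η = 18.87/0.76 = 24.83 kW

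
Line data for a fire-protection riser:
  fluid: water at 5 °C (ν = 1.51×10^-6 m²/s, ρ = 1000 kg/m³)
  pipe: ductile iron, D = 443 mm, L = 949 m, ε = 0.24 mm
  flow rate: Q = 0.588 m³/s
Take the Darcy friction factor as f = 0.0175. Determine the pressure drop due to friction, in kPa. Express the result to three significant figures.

Δp ≈ 273 kPa

V = 4Q/(πD²) = 4·0.588/(π·0.443²) = 3.815 m/s
h_f = f(L/D)V²/(2g) = 0.01750·(949/0.443)·3.815²/(2·9.81) = 27.81 m
Δp = ρg·h_f = 1000·9.81·27.81 = 272.8 kPa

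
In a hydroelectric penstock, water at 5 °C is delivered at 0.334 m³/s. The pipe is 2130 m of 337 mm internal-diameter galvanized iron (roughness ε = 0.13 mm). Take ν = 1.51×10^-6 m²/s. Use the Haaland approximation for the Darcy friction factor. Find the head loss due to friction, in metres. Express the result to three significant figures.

h_f ≈ 74.2 m

V = 4Q/(πD²) = 4·0.334/(π·0.337²) = 3.745 m/s
Re = VD/ν = 3.745·0.337/1.51×10^-6 = 8.36×10^5 → turbulent
ε/D = 0.13/337 = 3.86×10^-4
Haaland: f = 0.01643
h_f = f(L/D)V²/(2g) = 0.01643·(2130/0.337)·3.745²/(2·9.81) = 74.20 m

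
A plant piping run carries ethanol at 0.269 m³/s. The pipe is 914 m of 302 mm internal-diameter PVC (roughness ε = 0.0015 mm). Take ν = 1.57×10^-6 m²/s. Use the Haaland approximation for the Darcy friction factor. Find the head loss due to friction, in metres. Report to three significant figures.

V = 4Q/(πD²) = 4·0.269/(π·0.302²) = 3.755 m/s
Re = VD/ν = 3.755·0.302/1.57×10^-6 = 7.22×10^5 → turbulent
ε/D = 0.0015/302 = 4.97×10^-6
Haaland: f = 0.01231
h_f = f(L/D)V²/(2g) = 0.01231·(914/0.302)·3.755²/(2·9.81) = 26.79 m

h_f ≈ 26.8 m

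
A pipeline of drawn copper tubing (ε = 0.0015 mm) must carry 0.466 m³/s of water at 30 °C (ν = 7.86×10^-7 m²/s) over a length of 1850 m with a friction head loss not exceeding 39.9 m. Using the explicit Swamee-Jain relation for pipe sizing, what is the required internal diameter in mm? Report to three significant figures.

Swamee-Jain (Type III): D = 0.66·[ε^1.25·(LQ²/(gh_f))^4.75 + ν·Q^9.4·(L/(gh_f))^5.2]^0.04
LQ²/(gh_f) = 1.026; L/(gh_f) = 4.726
Term 1 = ε^1.25·(…)^4.75 = 5.94×10^-8; Term 2 = ν·Q^9.4·(…)^5.2 = 1.93×10^-6
D = 0.66·(5.94×10^-8 + 1.93×10^-6)^0.04 = 0.3904 m = 390 mm
Check: V = 3.89 m/s, Re = 1.93×10^6, f = 0.01056, h_f = 38.7 m ≈ 39.9 m ✓

D ≈ 390 mm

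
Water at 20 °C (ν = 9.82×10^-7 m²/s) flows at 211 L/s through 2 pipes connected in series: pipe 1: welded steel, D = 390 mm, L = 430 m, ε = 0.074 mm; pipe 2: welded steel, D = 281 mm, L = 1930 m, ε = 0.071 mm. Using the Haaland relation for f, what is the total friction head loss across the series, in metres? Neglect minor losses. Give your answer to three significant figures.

Pipe 1: V = 1.766 m/s, Re = 7.01×10^5, ε/D = 1.90×10^-4, f = 0.01480, h_1 = f(L/D)V²/2g = 2.595 m
Pipe 2: V = 3.402 m/s, Re = 9.74×10^5, ε/D = 2.53×10^-4, f = 0.01517, h_2 = f(L/D)V²/2g = 61.48 m
Series → Q common, losses add: H = Σh = 64.07 m

H ≈ 64.1 m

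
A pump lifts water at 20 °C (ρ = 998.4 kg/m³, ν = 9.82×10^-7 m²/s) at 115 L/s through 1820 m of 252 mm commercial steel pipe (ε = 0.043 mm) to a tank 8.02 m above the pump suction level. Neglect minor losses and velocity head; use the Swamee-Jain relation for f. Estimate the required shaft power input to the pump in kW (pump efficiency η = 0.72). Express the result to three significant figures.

P_shaft ≈ 58.5 kW

V = 4Q/(πD²) = 2.306 m/s; Re = 5.92×10^5; ε/D = 1.71×10^-4; f = 0.01500
h_f = f(L/D)V²/2g = 29.36 m
Total head H = z + h_f = 8.02 + 29.36 = 37.38 m
P_hyd = ρgQH = 998.4·9.81·0.115·37.38 = 42.10 kW
P_shaft = P_hyd/η = 42.10/0.72 = 58.47 kW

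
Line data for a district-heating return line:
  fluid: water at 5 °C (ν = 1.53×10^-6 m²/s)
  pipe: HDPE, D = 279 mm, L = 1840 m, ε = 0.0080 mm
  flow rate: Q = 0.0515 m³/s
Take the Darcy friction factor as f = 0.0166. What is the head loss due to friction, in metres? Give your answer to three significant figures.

V = 4Q/(πD²) = 4·0.0515/(π·0.279²) = 0.8424 m/s
h_f = f(L/D)V²/(2g) = 0.01660·(1840/0.279)·0.8424²/(2·9.81) = 3.960 m

h_f ≈ 3.96 m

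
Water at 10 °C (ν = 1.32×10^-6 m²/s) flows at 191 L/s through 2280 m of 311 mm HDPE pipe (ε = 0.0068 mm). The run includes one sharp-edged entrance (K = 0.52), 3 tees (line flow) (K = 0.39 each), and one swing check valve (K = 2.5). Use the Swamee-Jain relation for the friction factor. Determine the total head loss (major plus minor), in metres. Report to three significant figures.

V = 4Q/(πD²) = 2.514 m/s; V²/2g = 0.3222 m
Re = 5.92×10^5, ε/D = 2.19×10^-5 → f = 0.01308 (Swamee-Jain)
Major: h_f = f(L/D)·V²/2g = 0.01308·7331·0.3222 = 30.90 m
Minor: ΣK = 4.19; h_m = ΣK·V²/2g = 1.350 m
Total H_L = 30.90 + 1.350 = 32.25 m

H_L ≈ 32.3 m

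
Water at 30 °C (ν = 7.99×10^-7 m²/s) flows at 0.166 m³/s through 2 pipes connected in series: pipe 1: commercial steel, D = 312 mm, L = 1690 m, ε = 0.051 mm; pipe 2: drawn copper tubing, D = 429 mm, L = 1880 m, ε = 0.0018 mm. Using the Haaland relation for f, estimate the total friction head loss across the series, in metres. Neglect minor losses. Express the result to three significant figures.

Pipe 1: V = 2.171 m/s, Re = 8.48×10^5, ε/D = 1.63×10^-4, f = 0.01432, h_1 = f(L/D)V²/2g = 18.64 m
Pipe 2: V = 1.148 m/s, Re = 6.17×10^5, ε/D = 4.20×10^-6, f = 0.01264, h_2 = f(L/D)V²/2g = 3.723 m
Series → Q common, losses add: H = Σh = 22.37 m

H ≈ 22.4 m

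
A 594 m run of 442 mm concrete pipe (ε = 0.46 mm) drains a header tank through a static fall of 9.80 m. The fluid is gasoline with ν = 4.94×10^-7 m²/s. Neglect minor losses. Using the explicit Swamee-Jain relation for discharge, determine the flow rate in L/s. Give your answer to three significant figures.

Swamee-Jain (Type II): Q = -0.965·√(gD⁵h_f/L)·ln[ε/(3.7D) + √(3.17ν²L/(gD³h_f))]
√(gD⁵h_f/L) = √(9.81·0.442⁵·9.80/594) = 0.05225
ε/(3.7D) = 2.81×10^-4; √(3.17ν²L/(gD³h_f)) = 7.44×10^-6
Q = -0.965·0.05225·ln(2.887×10^-4) = 0.4110 m³/s
Check: V = 2.68 m/s, Re = 2.40×10^6, f = 0.02001, h_f = 9.83 m ≈ 9.80 m ✓

Q ≈ 411 L/s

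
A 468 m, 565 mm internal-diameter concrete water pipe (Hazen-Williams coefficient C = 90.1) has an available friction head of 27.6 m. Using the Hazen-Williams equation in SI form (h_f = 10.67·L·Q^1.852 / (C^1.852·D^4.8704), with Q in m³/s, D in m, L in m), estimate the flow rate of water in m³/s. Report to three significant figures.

Q ≈ 1.21 m³/s

Rearranging: Q = [h_f·C^1.852·D^4.8704 / (10.67·L)]^(1/1.852)
Q = [27.6·90.1^1.852·0.565^4.8704 / (10.67·468)]^0.540 = 1.213 m³/s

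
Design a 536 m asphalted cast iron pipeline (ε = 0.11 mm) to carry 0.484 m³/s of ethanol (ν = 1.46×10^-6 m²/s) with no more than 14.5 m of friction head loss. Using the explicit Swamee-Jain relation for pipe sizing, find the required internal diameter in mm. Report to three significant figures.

D ≈ 412 mm

Swamee-Jain (Type III): D = 0.66·[ε^1.25·(LQ²/(gh_f))^4.75 + ν·Q^9.4·(L/(gh_f))^5.2]^0.04
LQ²/(gh_f) = 0.8827; L/(gh_f) = 3.768
Term 1 = ε^1.25·(…)^4.75 = 6.23×10^-6; Term 2 = ν·Q^9.4·(…)^5.2 = 1.58×10^-6
D = 0.66·(6.23×10^-6 + 1.58×10^-6)^0.04 = 0.4123 m = 412 mm
Check: V = 3.62 m/s, Re = 1.02×10^6, f = 0.01543, h_f = 13.4 m ≈ 14.5 m ✓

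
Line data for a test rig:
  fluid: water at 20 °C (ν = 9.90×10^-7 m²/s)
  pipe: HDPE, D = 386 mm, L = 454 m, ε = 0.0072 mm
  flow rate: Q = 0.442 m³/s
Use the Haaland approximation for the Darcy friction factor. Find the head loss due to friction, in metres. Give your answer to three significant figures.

h_f ≈ 9.68 m

V = 4Q/(πD²) = 4·0.442/(π·0.386²) = 3.777 m/s
Re = VD/ν = 3.777·0.386/9.90×10^-7 = 1.47×10^6 → turbulent
ε/D = 0.0072/386 = 1.87×10^-5
Haaland: f = 0.01132
h_f = f(L/D)V²/(2g) = 0.01132·(454/0.386)·3.777²/(2·9.81) = 9.681 m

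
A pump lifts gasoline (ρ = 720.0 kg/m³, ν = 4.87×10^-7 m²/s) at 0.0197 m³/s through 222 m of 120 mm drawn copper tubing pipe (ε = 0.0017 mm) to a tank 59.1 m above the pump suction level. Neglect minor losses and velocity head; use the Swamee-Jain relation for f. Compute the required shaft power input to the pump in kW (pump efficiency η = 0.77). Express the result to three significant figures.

P_shaft ≈ 11.4 kW

V = 4Q/(πD²) = 1.742 m/s; Re = 4.29×10^5; ε/D = 1.42×10^-5; f = 0.01366
h_f = f(L/D)V²/2g = 3.908 m
Total head H = z + h_f = 59.1 + 3.908 = 63.01 m
P_hyd = ρgQH = 720.0·9.81·0.0197·63.01 = 8.767 kW
P_shaft = P_hyd/η = 8.767/0.77 = 11.39 kW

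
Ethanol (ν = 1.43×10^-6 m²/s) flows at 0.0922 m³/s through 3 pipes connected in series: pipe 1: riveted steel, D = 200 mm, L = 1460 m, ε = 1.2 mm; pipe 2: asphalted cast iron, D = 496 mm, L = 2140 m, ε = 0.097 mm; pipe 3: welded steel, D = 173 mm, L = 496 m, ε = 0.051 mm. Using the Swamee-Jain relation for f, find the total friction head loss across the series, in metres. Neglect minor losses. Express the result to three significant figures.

Pipe 1: V = 2.935 m/s, Re = 4.10×10^5, ε/D = 0.00600, f = 0.03243, h_1 = f(L/D)V²/2g = 103.9 m
Pipe 2: V = 0.4772 m/s, Re = 1.66×10^5, ε/D = 1.96×10^-4, f = 0.01755, h_2 = f(L/D)V²/2g = 0.8788 m
Pipe 3: V = 3.922 m/s, Re = 4.75×10^5, ε/D = 2.95×10^-4, f = 0.01639, h_3 = f(L/D)V²/2g = 36.85 m
Series → Q common, losses add: H = Σh = 141.7 m

H ≈ 142 m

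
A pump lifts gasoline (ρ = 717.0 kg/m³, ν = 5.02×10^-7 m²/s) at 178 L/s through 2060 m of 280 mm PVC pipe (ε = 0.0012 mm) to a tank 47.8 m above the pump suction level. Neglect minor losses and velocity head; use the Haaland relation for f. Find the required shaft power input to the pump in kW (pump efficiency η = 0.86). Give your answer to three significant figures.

V = 4Q/(πD²) = 2.891 m/s; Re = 1.61×10^6; ε/D = 4.29×10^-6; f = 0.01081
h_f = f(L/D)V²/2g = 33.88 m
Total head H = z + h_f = 47.8 + 33.88 = 81.68 m
P_hyd = ρgQH = 717.0·9.81·0.178·81.68 = 102.3 kW
P_shaft = P_hyd/η = 102.3/0.86 = 118.9 kW

P_shaft ≈ 119 kW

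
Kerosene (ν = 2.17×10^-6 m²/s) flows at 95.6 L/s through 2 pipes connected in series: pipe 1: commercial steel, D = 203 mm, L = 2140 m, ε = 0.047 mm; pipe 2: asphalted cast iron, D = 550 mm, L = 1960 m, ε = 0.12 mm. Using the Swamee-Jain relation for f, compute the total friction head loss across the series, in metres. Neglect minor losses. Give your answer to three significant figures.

H ≈ 78.9 m

Pipe 1: V = 2.954 m/s, Re = 2.76×10^5, ε/D = 2.32×10^-4, f = 0.01670, h_1 = f(L/D)V²/2g = 78.30 m
Pipe 2: V = 0.4024 m/s, Re = 1.02×10^5, ε/D = 2.18×10^-4, f = 0.01903, h_2 = f(L/D)V²/2g = 0.5596 m
Series → Q common, losses add: H = Σh = 78.86 m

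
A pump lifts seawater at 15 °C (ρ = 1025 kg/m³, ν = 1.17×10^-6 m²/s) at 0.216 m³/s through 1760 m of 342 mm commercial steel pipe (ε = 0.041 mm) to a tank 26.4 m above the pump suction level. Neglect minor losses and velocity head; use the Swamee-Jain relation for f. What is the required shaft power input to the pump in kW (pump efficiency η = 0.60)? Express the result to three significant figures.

V = 4Q/(πD²) = 2.351 m/s; Re = 6.87×10^5; ε/D = 1.20×10^-4; f = 0.01423
h_f = f(L/D)V²/2g = 20.64 m
Total head H = z + h_f = 26.4 + 20.64 = 47.04 m
P_hyd = ρgQH = 1025·9.81·0.216·47.04 = 102.2 kW
P_shaft = P_hyd/η = 102.2/0.60 = 170.3 kW

P_shaft ≈ 170 kW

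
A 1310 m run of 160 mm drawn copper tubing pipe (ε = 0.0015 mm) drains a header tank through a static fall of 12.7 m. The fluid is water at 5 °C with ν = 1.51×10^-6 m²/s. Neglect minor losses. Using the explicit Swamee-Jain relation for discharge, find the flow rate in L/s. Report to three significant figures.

Swamee-Jain (Type II): Q = -0.965·√(gD⁵h_f/L)·ln[ε/(3.7D) + √(3.17ν²L/(gD³h_f))]
√(gD⁵h_f/L) = √(9.81·0.160⁵·12.7/1310) = 0.003158
ε/(3.7D) = 2.53×10^-6; √(3.17ν²L/(gD³h_f)) = 1.36×10^-4
Q = -0.965·0.003158·ln(1.387×10^-4) = 0.02707 m³/s
Check: V = 1.35 m/s, Re = 1.43×10^5, f = 0.01668, h_f = 12.6 m ≈ 12.7 m ✓

Q ≈ 27.1 L/s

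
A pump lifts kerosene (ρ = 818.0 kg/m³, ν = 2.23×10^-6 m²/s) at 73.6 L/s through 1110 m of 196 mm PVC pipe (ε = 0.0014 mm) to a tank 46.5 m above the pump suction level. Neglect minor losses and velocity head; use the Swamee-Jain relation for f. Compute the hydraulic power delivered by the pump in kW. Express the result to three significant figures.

V = 4Q/(πD²) = 2.439 m/s; Re = 2.14×10^5; ε/D = 7.14×10^-6; f = 0.01539
h_f = f(L/D)V²/2g = 26.44 m
Total head H = z + h_f = 46.5 + 26.44 = 72.94 m
P_hyd = ρgQH = 818.0·9.81·0.0736·72.94 = 43.08 kW

P_hyd ≈ 43.1 kW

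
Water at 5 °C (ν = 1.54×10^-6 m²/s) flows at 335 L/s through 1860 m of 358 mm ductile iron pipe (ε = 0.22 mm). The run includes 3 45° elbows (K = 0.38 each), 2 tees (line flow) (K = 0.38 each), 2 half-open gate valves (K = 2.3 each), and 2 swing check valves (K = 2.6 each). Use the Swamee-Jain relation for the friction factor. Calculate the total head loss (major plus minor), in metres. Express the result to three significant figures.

H_L ≈ 59.9 m

V = 4Q/(πD²) = 3.328 m/s; V²/2g = 0.5645 m
Re = 7.74×10^5, ε/D = 6.15×10^-4 → f = 0.01816 (Swamee-Jain)
Major: h_f = f(L/D)·V²/2g = 0.01816·5196·0.5645 = 53.27 m
Minor: ΣK = 11.7; h_m = ΣK·V²/2g = 6.605 m
Total H_L = 53.27 + 6.605 = 59.87 m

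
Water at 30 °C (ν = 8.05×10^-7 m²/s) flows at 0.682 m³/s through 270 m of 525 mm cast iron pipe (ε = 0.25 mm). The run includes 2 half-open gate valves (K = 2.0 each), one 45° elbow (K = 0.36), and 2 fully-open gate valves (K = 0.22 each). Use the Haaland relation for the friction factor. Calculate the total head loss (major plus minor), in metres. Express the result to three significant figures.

V = 4Q/(πD²) = 3.150 m/s; V²/2g = 0.5059 m
Re = 2.05×10^6, ε/D = 4.76×10^-4 → f = 0.01678 (Haaland)
Major: h_f = f(L/D)·V²/2g = 0.01678·514.3·0.5059 = 4.365 m
Minor: ΣK = 4.80; h_m = ΣK·V²/2g = 2.428 m
Total H_L = 4.365 + 2.428 = 6.793 m

H_L ≈ 6.79 m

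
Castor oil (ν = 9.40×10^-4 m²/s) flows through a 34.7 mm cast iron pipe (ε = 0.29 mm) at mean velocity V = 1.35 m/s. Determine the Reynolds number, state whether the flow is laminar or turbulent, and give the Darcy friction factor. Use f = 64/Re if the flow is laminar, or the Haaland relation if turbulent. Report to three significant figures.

Re ≈ 49.8; laminar; f = 64/Re ≈ 1.28

Re = VD/ν = 1.350·0.0347/9.40×10^-4 = 49.8
Re < 2300 → laminar → f = 64/Re = 1.284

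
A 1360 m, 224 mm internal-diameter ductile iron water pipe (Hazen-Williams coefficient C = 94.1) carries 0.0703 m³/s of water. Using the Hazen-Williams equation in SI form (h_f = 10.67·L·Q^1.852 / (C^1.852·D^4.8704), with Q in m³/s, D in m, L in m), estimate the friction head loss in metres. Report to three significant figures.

h_f = 10.67·1360·0.0703^1.852 / (94.1^1.852·0.224^4.8704) = 34.33 m

h_f ≈ 34.3 m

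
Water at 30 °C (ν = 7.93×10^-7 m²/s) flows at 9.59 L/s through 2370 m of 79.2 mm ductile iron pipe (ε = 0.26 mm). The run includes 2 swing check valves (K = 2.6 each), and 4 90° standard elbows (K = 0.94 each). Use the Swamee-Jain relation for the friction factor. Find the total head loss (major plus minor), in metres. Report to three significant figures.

H_L ≈ 162 m

V = 4Q/(πD²) = 1.947 m/s; V²/2g = 0.1931 m
Re = 1.94×10^5, ε/D = 0.00328 → f = 0.02767 (Swamee-Jain)
Major: h_f = f(L/D)·V²/2g = 0.02767·29924·0.1931 = 159.9 m
Minor: ΣK = 8.96; h_m = ΣK·V²/2g = 1.730 m
Total H_L = 159.9 + 1.730 = 161.7 m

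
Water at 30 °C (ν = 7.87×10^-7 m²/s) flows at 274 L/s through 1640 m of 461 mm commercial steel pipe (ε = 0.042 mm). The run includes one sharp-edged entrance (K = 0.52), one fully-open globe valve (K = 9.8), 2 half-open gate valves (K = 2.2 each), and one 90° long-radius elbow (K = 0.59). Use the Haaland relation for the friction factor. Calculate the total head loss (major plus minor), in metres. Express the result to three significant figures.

V = 4Q/(πD²) = 1.642 m/s; V²/2g = 0.1373 m
Re = 9.62×10^5, ε/D = 9.11×10^-5 → f = 0.01324 (Haaland)
Major: h_f = f(L/D)·V²/2g = 0.01324·3557·0.1373 = 6.468 m
Minor: ΣK = 15.3; h_m = ΣK·V²/2g = 2.103 m
Total H_L = 6.468 + 2.103 = 8.571 m

H_L ≈ 8.57 m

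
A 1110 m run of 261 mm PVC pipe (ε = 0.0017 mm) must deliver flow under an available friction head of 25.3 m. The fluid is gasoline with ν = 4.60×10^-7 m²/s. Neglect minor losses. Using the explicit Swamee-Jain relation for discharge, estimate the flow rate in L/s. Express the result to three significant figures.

Q ≈ 177 L/s

Swamee-Jain (Type II): Q = -0.965·√(gD⁵h_f/L)·ln[ε/(3.7D) + √(3.17ν²L/(gD³h_f))]
√(gD⁵h_f/L) = √(9.81·0.261⁵·25.3/1110) = 0.01646
ε/(3.7D) = 1.76×10^-6; √(3.17ν²L/(gD³h_f)) = 1.30×10^-5
Q = -0.965·0.01646·ln(1.475×10^-5) = 0.1767 m³/s
Check: V = 3.30 m/s, Re = 1.87×10^6, f = 0.01071, h_f = 25.3 m ≈ 25.3 m ✓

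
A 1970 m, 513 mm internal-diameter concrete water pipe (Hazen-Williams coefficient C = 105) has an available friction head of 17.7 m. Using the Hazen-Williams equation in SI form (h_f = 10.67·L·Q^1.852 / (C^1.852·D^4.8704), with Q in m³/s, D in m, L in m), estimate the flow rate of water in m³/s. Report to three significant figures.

Q ≈ 0.397 m³/s

Rearranging: Q = [h_f·C^1.852·D^4.8704 / (10.67·L)]^(1/1.852)
Q = [17.7·105^1.852·0.513^4.8704 / (10.67·1970)]^0.540 = 0.3969 m³/s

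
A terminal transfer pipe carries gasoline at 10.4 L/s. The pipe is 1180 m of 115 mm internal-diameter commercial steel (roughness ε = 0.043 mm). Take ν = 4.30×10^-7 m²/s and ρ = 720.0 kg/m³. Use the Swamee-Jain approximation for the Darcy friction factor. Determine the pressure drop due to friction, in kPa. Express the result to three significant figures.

V = 4Q/(πD²) = 4·0.0104/(π·0.115²) = 1.001 m/s
Re = VD/ν = 1.001·0.115/4.30×10^-7 = 2.68×10^5 → turbulent
ε/D = 0.043/115 = 3.74×10^-4
Swamee-Jain: f = 0.01773
h_f = f(L/D)V²/(2g) = 0.01773·(1180/0.115)·1.001²/(2·9.81) = 9.297 m
Δp = ρg·h_f = 720.0·9.81·9.297 = 65.67 kPa

Δp ≈ 65.7 kPa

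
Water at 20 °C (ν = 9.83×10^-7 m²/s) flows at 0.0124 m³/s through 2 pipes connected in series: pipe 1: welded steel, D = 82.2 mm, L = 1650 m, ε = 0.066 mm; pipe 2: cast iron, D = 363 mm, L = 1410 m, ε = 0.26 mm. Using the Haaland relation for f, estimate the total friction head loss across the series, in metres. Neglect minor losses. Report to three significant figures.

H ≈ 112 m

Pipe 1: V = 2.337 m/s, Re = 1.95×10^5, ε/D = 8.03×10^-4, f = 0.02012, h_1 = f(L/D)V²/2g = 112.4 m
Pipe 2: V = 0.1198 m/s, Re = 4.42×10^4, ε/D = 7.16×10^-4, f = 0.02335, h_2 = f(L/D)V²/2g = 0.06637 m
Series → Q common, losses add: H = Σh = 112.4 m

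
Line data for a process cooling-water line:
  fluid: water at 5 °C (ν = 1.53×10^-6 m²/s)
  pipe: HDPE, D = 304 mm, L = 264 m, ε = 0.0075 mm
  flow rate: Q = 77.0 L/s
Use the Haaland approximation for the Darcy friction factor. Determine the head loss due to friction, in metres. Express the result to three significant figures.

h_f ≈ 0.772 m

V = 4Q/(πD²) = 4·0.0770/(π·0.304²) = 1.061 m/s
Re = VD/ν = 1.061·0.304/1.53×10^-6 = 2.11×10^5 → turbulent
ε/D = 0.0075/304 = 2.47×10^-5
Haaland: f = 0.01550
h_f = f(L/D)V²/(2g) = 0.01550·(264/0.304)·1.061²/(2·9.81) = 0.7723 m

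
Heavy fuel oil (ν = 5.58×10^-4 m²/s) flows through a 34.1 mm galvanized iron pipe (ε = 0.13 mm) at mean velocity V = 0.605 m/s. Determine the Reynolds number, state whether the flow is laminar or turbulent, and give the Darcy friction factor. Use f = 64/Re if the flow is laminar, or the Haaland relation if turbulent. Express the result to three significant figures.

Re ≈ 37.0; laminar; f = 64/Re ≈ 1.73

Re = VD/ν = 0.6050·0.0341/5.58×10^-4 = 37.0
Re < 2300 → laminar → f = 64/Re = 1.731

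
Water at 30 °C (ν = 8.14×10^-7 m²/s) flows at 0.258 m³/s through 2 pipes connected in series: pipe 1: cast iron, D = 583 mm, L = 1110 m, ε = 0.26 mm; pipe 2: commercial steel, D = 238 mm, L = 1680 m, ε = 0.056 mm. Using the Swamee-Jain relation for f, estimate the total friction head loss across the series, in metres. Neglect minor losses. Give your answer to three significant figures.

H ≈ 181 m

Pipe 1: V = 0.9665 m/s, Re = 6.92×10^5, ε/D = 4.46×10^-4, f = 0.01716, h_1 = f(L/D)V²/2g = 1.555 m
Pipe 2: V = 5.799 m/s, Re = 1.70×10^6, ε/D = 2.35×10^-4, f = 0.01481, h_2 = f(L/D)V²/2g = 179.2 m
Series → Q common, losses add: H = Σh = 180.7 m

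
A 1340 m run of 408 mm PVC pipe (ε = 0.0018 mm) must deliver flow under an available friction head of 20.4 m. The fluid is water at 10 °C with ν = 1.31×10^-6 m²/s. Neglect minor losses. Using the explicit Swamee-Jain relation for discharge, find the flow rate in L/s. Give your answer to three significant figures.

Q ≈ 421 L/s

Swamee-Jain (Type II): Q = -0.965·√(gD⁵h_f/L)·ln[ε/(3.7D) + √(3.17ν²L/(gD³h_f))]
√(gD⁵h_f/L) = √(9.81·0.408⁵·20.4/1340) = 0.04109
ε/(3.7D) = 1.19×10^-6; √(3.17ν²L/(gD³h_f)) = 2.32×10^-5
Q = -0.965·0.04109·ln(2.435×10^-5) = 0.4212 m³/s
Check: V = 3.22 m/s, Re = 1.00×10^6, f = 0.01171, h_f = 20.4 m ≈ 20.4 m ✓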